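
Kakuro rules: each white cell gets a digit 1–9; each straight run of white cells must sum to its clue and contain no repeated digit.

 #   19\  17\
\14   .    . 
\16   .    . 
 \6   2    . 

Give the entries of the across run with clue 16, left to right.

16 in 2 cells must be {7,9}.
Given what's placed, R2C1 must be 9 to fit the 16 across and 19 down.
R2C2 = 16 − 9 = 7 completes the 16 across.
R3C2 = 6 − 2 = 4 completes the 6 across.
R1C1 = 19 − 11 = 8 completes the 19 down.
R1C2 = 14 − 8 = 6 completes the 14 across.

9 7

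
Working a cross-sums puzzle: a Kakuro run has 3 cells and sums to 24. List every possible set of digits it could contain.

3 distinct digits from 1–9 sum between 6 and 24.
Only one set works: {7,8,9}.

{7,8,9}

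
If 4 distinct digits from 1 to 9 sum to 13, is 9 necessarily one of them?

Counterexample: {1,2,3,7} sums to 13 without using 9.

No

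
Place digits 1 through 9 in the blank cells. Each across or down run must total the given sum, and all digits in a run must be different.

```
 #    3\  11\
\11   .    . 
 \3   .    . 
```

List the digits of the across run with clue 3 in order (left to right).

1, 2

3 in 2 cells must be {1,2}.
The 11 across and the 3 down share only 2, so R1C1 = 2.
R1C2 = 11 − 2 = 9 completes the 11 across.
R2C1 = 3 − 2 = 1 completes the 3 down.
R2C2 = 3 − 1 = 2 completes the 3 across.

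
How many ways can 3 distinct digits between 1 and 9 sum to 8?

2

3 distinct digits from 1–9 sum between 6 and 24.
Enumerating: {1,2,5}, {1,3,4}.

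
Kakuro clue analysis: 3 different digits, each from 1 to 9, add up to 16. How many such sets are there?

8

3 distinct digits from 1–9 sum between 6 and 24.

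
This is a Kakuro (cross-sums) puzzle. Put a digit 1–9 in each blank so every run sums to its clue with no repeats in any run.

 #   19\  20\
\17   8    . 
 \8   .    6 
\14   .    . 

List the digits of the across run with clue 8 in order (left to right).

17 in 2 cells must be {8,9}.
R1C2 = 17 − 8 = 9 completes the 17 across.
R2C1 = 8 − 6 = 2 completes the 8 across.
R3C1 = 19 − 10 = 9 completes the 19 down.
R3C2 = 14 − 9 = 5 completes the 14 across.

2, 6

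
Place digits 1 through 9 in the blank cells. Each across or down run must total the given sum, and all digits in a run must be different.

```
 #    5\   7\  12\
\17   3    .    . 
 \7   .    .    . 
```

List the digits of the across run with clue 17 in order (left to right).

7 in 3 cells must be {1,2,4}.
R2C1 = 5 − 3 = 2 completes the 5 down.
R2C3 = 4: the only remaining digit allowed by both the 7 across and the 12 down.
R1C3 = 12 − 4 = 8 completes the 12 down.
R2C2 = 7 − 6 = 1 completes the 7 across.
R1C2 = 17 − 11 = 6 completes the 17 across.

3, 6, 8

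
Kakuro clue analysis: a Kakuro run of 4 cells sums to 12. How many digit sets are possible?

2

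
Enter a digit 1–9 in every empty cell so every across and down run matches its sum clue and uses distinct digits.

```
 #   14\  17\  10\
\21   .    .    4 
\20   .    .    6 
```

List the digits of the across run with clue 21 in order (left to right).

17 in 2 cells must be {8,9}.
R2C2 = 9: the only remaining digit allowed by both the 20 across and the 17 down.
R1C2 = 17 − 9 = 8 completes the 17 down.
R2C1 = 20 − 15 = 5 completes the 20 across.
R1C1 = 21 − 12 = 9 completes the 21 across.

9 8 4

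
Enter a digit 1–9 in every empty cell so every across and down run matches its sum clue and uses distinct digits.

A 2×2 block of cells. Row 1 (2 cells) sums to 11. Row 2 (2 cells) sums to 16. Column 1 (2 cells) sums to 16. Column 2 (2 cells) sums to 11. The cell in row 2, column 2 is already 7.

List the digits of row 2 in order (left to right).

16 in 2 cells must be {7,9}.
(1,2) = 11 − 7 = 4 completes the 11 down.
(2,1) = 16 − 7 = 9 completes the 16 across.
(1,1) = 11 − 4 = 7 completes the 11 across.

9, 7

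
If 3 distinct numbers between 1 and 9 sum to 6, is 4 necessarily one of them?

The only way to make 6 from 3 distinct digits is {1,2,3}, which does not contain 4.

No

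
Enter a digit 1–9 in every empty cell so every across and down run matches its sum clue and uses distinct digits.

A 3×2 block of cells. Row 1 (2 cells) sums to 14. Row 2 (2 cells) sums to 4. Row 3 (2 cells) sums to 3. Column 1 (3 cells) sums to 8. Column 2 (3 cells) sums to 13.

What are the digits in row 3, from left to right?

2, 1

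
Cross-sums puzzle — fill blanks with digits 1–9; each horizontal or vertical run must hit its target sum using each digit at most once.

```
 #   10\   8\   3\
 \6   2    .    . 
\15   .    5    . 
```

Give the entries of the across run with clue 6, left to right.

2 3 1

6 in 3 cells must be {1,2,3}; 3 in 2 cells must be {1,2}.
R1C2 = 8 − 5 = 3 completes the 8 down.
R1C3 = 6 − 5 = 1 completes the 6 across.
R2C1 = 10 − 2 = 8 completes the 10 down.
R2C3 = 15 − 13 = 2 completes the 15 across.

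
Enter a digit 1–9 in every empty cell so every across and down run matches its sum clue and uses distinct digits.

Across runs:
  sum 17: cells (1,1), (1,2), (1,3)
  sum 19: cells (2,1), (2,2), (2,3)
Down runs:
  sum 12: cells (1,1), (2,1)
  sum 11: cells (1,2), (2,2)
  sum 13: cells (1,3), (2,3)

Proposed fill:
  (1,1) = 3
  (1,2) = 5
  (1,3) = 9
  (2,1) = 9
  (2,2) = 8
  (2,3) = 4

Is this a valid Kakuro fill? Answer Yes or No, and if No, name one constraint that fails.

No — the across run (2,1)–(2,3) sums to 21, not 19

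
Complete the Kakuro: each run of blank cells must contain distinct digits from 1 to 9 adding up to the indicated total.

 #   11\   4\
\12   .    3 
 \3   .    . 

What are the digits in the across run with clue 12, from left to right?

3 in 2 cells must be {1,2}; 4 in 2 cells must be {1,3}.
R1C1 = 12 − 3 = 9 completes the 12 across.
R2C1 = 11 − 9 = 2 completes the 11 down.
R2C2 = 3 − 2 = 1 completes the 3 across.

9 3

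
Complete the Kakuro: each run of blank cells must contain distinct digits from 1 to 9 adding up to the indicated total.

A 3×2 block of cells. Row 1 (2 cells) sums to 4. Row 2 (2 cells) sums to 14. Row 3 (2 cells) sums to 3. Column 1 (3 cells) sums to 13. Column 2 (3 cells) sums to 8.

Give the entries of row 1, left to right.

3, 1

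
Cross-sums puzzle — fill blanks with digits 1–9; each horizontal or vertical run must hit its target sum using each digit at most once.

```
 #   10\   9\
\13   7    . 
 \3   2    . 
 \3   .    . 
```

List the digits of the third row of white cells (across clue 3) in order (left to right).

1, 2

3 in 2 cells must be {1,2}.
R1C2 = 13 − 7 = 6 completes the 13 across.
R2C2 = 3 − 2 = 1 completes the 3 across.
R3C1 = 10 − 9 = 1 completes the 10 down.
R3C2 = 3 − 1 = 2 completes the 3 across.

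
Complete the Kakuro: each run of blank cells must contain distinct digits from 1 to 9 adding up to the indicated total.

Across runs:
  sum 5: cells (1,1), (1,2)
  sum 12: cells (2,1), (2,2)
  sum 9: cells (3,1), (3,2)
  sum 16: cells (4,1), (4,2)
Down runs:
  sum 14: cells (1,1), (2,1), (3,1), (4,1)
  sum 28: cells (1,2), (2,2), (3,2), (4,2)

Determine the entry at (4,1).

16 in 2 cells must be {7,9}.
Only 4 fits (1,2) under both its across sum 5 and down sum 28.
The 16 across and the 14 down share only 7, so (4,1) = 7.

7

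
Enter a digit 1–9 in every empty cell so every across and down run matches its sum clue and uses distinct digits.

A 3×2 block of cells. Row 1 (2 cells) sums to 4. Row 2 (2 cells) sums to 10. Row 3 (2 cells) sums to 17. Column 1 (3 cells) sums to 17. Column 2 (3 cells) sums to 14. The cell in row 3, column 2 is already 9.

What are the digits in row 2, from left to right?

4 in 2 cells must be {1,3}; 17 in 2 cells must be {8,9}.
(3,1) = 17 − 9 = 8 completes the 17 across.
(1,1) = 3: the only remaining digit allowed by both the 4 across and the 17 down.
(1,2) = 4 − 3 = 1 completes the 4 across.
(2,1) = 17 − 11 = 6 completes the 17 down.
(2,2) = 10 − 6 = 4 completes the 10 across.

6 4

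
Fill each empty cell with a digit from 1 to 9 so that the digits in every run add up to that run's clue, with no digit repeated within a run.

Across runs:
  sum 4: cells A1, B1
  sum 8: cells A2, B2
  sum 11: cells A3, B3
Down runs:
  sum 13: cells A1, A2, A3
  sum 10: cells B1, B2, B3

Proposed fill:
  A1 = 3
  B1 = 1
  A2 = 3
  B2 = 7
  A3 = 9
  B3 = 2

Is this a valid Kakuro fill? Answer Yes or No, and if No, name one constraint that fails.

No — the down run A1–A3 sums to 15, not 13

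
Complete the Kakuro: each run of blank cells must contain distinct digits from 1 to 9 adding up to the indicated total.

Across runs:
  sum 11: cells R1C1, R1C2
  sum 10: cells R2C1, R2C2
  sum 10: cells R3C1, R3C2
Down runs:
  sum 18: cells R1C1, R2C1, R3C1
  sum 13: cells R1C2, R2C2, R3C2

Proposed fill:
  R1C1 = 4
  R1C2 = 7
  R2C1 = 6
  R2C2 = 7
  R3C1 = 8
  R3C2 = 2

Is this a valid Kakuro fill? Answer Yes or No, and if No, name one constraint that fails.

No — the down run R1C2–R3C2 sums to 16, not 13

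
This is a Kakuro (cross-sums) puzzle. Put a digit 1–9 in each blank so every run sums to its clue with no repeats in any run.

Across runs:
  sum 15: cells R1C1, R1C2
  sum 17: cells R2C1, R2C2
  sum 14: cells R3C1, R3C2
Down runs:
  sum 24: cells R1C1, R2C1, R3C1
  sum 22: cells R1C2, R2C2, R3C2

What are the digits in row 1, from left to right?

7 8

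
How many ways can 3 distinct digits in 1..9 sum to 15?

8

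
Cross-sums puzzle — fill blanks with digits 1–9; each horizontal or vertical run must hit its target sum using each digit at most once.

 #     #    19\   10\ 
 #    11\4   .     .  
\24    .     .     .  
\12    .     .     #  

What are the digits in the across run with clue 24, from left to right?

8 7 9

4 in 2 cells must be {1,3}; 24 in 3 cells must be {7,8,9}.
The 4 across and the 19 down share only 3, so R1C2 = 3.
R1C3 = 4 − 3 = 1 completes the 4 across.
R2C3 = 10 − 1 = 9 completes the 10 down.
R2C2 = 7: the only remaining digit allowed by both the 24 across and the 19 down.
R3C2 = 19 − 10 = 9 completes the 19 down.
R2C1 = 24 − 16 = 8 completes the 24 across.
R3C1 = 12 − 9 = 3 completes the 12 across.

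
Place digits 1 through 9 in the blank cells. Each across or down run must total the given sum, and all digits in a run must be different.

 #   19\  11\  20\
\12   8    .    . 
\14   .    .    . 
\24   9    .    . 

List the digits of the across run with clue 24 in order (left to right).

24 in 3 cells must be {7,8,9}.
Given what's placed, R1C3 must be 3 to fit the 12 across and 20 down.
R2C1 = 19 − 17 = 2 completes the 19 down.
Given what's placed, R3C3 must be 8 to fit the 24 across and 20 down.
R1C2 = 12 − 11 = 1 completes the 12 across.
R2C3 = 20 − 11 = 9 completes the 20 down.
R3C2 = 24 − 17 = 7 completes the 24 across.
R2C2 = 14 − 11 = 3 completes the 14 across.

9 7 8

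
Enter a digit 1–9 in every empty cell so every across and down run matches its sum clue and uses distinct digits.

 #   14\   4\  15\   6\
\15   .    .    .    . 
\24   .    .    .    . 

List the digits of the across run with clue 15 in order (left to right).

5 1 7 2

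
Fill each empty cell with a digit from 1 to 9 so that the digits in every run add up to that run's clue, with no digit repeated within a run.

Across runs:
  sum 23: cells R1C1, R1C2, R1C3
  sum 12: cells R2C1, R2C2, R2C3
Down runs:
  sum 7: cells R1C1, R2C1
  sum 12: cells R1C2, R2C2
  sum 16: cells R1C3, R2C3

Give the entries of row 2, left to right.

1 4 7

23 in 3 cells must be {6,8,9}; 16 in 2 cells must be {7,9}.
The 23 across and the 7 down share only 6, so R1C1 = 6.
Given what's placed, R1C3 must be 9 to fit the 23 across and 16 down.
R2C1 = 7 − 6 = 1 completes the 7 down.
R2C3 = 16 − 9 = 7 completes the 16 down.
R1C2 = 23 − 15 = 8 completes the 23 across.
R2C2 = 12 − 8 = 4 completes the 12 across.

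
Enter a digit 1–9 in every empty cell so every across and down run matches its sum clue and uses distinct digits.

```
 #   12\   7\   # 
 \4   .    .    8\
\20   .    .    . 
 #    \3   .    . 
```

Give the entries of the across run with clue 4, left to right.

3 1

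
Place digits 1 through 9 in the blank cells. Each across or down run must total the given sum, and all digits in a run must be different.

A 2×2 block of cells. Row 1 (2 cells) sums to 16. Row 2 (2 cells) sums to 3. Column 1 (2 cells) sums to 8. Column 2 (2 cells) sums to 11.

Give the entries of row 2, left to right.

1 2

16 in 2 cells must be {7,9}; 3 in 2 cells must be {1,2}.
The 16 across and the 8 down share only 7, so (1,1) = 7.
(1,2) = 16 − 7 = 9 completes the 16 across.
(2,1) = 8 − 7 = 1 completes the 8 down.
(2,2) = 3 − 1 = 2 completes the 3 across.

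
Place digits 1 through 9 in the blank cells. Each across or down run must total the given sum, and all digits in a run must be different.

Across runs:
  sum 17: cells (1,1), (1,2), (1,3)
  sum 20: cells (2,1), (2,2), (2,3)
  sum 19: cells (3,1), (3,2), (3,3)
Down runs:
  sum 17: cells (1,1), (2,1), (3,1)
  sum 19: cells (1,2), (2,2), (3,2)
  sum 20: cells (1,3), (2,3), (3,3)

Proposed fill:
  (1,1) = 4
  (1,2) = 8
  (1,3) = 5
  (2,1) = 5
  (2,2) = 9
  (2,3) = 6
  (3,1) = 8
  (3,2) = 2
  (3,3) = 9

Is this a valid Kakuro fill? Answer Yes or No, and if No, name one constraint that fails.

Yes

Across: 4+8+5=17; 5+9+6=20; 8+2+9=19. Down: 4+5+8=17; 8+9+2=19; 5+6+9=20. No digit repeats within any run.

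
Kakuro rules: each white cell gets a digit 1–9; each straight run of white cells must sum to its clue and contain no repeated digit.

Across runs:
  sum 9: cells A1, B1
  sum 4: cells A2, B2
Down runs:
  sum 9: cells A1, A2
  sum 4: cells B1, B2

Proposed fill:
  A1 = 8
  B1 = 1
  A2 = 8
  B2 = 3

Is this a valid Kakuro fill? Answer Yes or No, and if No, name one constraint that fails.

No — the down run A1–A2 sums to 16, not 9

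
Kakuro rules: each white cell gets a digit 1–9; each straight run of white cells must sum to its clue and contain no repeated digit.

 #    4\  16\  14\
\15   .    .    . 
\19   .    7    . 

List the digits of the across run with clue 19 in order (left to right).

4 in 2 cells must be {1,3}; 16 in 2 cells must be {7,9}.
R1C2 = 16 − 7 = 9 completes the 16 down.
R1C3 = 5: the only remaining digit allowed by both the 15 across and the 14 down.
R2C1 = 3: the only remaining digit allowed by both the 19 across and the 4 down.
R2C3 = 19 − 10 = 9 completes the 19 across.
R1C1 = 15 − 14 = 1 completes the 15 across.

3 7 9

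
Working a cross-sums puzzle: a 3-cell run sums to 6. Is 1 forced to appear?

Yes

The only way to make 6 from 3 distinct digits is {1,2,3}, which contains 1.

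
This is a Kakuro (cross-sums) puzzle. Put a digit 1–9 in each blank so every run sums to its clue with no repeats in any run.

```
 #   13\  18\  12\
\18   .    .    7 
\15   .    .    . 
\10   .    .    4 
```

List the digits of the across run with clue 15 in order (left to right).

6, 8, 1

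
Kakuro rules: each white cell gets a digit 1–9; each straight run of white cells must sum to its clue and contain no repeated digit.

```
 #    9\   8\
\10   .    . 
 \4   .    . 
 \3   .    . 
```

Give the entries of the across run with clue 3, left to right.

2 1

4 in 2 cells must be {1,3}; 3 in 2 cells must be {1,2}.
Nothing is forced directly, so branch on R3C2, whose candidates are 1 or 2. If R3C2 = 2: that forces R1C2 = 1, after which R2C2 would have to be in {1,3} for the 4 across but in {5} for the 8 down — contradiction. So R3C2 = 1.
Given what's placed, R2C2 must be 3 to fit the 4 across and 8 down.
R3C1 = 3 − 1 = 2 completes the 3 across.
R1C2 = 8 − 4 = 4 completes the 8 down.
R2C1 = 4 − 3 = 1 completes the 4 across.
R1C1 = 10 − 4 = 6 completes the 10 across.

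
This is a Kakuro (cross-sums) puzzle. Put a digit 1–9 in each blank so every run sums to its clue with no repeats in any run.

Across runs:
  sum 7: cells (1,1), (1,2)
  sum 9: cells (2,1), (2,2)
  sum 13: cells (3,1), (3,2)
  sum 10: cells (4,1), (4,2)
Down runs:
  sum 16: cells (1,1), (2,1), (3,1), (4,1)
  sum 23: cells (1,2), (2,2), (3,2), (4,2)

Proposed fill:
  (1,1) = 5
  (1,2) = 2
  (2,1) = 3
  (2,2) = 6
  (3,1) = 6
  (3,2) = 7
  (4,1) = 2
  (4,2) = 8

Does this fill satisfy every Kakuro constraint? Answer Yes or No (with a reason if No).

Yes

Across: 5+2=7; 3+6=9; 6+7=13; 2+8=10. Down: 5+3+6+2=16; 2+6+7+8=23. No digit repeats within any run.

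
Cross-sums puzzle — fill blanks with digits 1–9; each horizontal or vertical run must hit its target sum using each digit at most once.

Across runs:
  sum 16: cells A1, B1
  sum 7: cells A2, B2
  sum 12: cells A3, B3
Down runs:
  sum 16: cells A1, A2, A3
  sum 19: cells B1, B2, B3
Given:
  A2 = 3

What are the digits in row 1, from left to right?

16 in 2 cells must be {7,9}.
B2 = 7 − 3 = 4 completes the 7 across.
Nothing is forced directly, so branch on A1, whose candidates are 7 or 9. If A1 = 7: that forces B1 = 9, after which A3 would have to be in {3,4,5,7,8,9} for the 12 across but in {6} for the 16 down — contradiction. So A1 = 9.
B1 = 16 − 9 = 7 completes the 16 across.
A3 = 16 − 12 = 4 completes the 16 down.
B3 = 12 − 4 = 8 completes the 12 across.

9, 7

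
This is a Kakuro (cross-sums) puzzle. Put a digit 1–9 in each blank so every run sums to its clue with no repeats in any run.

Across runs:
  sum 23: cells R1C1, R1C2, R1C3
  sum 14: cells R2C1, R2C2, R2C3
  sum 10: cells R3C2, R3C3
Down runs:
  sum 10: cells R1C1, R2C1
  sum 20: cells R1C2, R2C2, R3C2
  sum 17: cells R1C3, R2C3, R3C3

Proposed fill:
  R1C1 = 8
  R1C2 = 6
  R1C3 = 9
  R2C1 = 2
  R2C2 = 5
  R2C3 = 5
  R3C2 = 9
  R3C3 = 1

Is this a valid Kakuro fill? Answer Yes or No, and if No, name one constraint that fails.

No — the across run R2C1–R2C3 sums to 12, not 14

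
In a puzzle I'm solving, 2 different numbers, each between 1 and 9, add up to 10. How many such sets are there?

4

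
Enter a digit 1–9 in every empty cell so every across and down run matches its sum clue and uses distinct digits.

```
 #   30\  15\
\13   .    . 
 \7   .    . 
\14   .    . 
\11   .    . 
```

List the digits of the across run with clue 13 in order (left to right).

7 6

30 in 4 cells must be {6,7,8,9}.
Only 6 fits R2C1 under both its across sum 7 and down sum 30.
R2C2 = 7 − 6 = 1 completes the 7 across.
Nothing is forced directly, so branch on R3C1, whose candidates are 8 or 9. If R3C1 = 8: that forces R3C2 = 6, R1C2 = 5, R4C2 = 3, after which R1C1 would have to be in {8} for the 13 across but in {7,9} for the 30 down — contradiction. So R3C1 = 9.
R3C2 = 14 − 9 = 5 completes the 14 across.
No cell is forced outright now. R1C1 can only be 7 or 8 (the digits allowed by both its 13 across and its 30 down). If R1C1 = 8: then R1C2 would have to be in {5} for the 13 across but in {2,3,6,7} for the 15 down — contradiction. So R1C1 = 7.
R1C2 = 13 − 7 = 6 completes the 13 across.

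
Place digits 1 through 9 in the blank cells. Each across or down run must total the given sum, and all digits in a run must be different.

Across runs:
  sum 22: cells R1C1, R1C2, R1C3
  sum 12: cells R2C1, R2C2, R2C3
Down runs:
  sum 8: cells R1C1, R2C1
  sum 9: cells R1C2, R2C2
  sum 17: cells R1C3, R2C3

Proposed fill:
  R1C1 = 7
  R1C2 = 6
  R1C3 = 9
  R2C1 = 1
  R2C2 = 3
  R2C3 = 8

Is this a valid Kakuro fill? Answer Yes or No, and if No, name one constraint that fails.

Across: 7+6+9=22; 1+3+8=12. Down: 7+1=8; 6+3=9; 9+8=17. No digit repeats within any run.

Yes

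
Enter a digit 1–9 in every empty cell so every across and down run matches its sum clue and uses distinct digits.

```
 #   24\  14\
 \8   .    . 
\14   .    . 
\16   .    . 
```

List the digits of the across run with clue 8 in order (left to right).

16 in 2 cells must be {7,9}; 24 in 3 cells must be {7,8,9}.
The 8 across and the 24 down share only 7, so R1C1 = 7.
R1C2 = 8 − 7 = 1 completes the 8 across.
Given what's placed, R3C1 must be 9 to fit the 16 across and 24 down.
R3C2 = 16 − 9 = 7 completes the 16 across.
R2C1 = 24 − 16 = 8 completes the 24 down.
R2C2 = 14 − 8 = 6 completes the 14 across.

7, 1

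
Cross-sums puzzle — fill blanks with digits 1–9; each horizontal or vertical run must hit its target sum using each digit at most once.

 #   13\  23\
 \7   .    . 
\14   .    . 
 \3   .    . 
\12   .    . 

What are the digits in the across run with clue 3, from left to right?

1 2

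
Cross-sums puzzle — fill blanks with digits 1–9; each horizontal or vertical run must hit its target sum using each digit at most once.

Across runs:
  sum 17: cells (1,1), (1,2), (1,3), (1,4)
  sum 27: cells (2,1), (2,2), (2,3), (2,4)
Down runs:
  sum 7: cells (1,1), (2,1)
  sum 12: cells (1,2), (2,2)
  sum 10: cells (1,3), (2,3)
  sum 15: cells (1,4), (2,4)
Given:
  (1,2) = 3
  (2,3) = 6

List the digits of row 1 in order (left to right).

2 3 4 8

(1,3) = 10 − 6 = 4 completes the 10 down.
(2,2) = 12 − 3 = 9 completes the 12 down.
Nothing is forced directly, so branch on (2,1), whose candidates are 4 or 5. If (2,1) = 4: then (1,1) would have to be in {1,2,8,9} for the 17 across but in {3} for the 7 down — contradiction. So (2,1) = 5.
(1,1) = 7 − 5 = 2 completes the 7 down.
(1,4) = 17 − 9 = 8 completes the 17 across.
(2,4) = 27 − 20 = 7 completes the 27 across.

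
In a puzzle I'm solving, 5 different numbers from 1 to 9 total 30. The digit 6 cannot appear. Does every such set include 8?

Every partition of 30 into 5 distinct digits under that restriction includes 8: {1,5,7,8,9}, {2,4,7,8,9}.

Yes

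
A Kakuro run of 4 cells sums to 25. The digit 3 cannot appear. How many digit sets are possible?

4 distinct digits from 1–9 sum between 10 and 30.
Dropping sets that contain 3.
Enumerating: {1,7,8,9}, {2,6,8,9}, {4,5,7,9}, {4,6,7,8}.

4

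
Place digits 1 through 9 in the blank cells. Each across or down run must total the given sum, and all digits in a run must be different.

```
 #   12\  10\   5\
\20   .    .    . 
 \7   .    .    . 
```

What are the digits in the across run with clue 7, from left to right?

7 in 3 cells must be {1,2,4}.
The 7 across and the 12 down share only 4, so R2C1 = 4.
R1C1 = 12 − 4 = 8 completes the 12 down.
Given what's placed, R1C3 must be 3 to fit the 20 across and 5 down.
R2C3 = 5 − 3 = 2 completes the 5 down.
R1C2 = 20 − 11 = 9 completes the 20 across.
R2C2 = 7 − 6 = 1 completes the 7 across.

4, 1, 2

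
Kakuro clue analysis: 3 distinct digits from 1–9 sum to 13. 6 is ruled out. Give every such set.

{1,3,9}; {1,4,8}; {1,5,7}; {2,3,8}; {2,4,7}

3 distinct digits from 1–9 sum between 6 and 24.
Dropping sets that contain 6.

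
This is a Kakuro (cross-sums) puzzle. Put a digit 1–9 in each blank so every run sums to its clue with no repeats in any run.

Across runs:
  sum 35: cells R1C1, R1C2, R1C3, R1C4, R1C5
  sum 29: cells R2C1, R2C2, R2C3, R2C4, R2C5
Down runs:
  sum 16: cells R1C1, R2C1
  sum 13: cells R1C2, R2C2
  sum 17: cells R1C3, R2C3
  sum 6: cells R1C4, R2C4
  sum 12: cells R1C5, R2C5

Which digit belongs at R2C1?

9

35 in 5 cells must be {5,6,7,8,9}; 16 in 2 cells must be {7,9}; 17 in 2 cells must be {8,9}.
Only 5 fits R1C4 under both its across sum 35 and down sum 6.
R2C4 = 6 − 5 = 1 completes the 6 down.
Nothing is forced directly, so branch on R1C1, whose candidates are 7 or 9. If R1C1 = 9: that forces R1C3 = 8, R1C5 = 7, R2C1 = 7, R2C3 = 9, after which R2C5 would have to be in {4,8} for the 29 across but in {5} for the 12 down — contradiction. So R1C1 = 7.
R2C1 = 16 − 7 = 9 completes the 16 down.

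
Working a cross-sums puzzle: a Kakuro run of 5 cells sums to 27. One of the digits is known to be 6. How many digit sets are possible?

5 distinct digits from 1–9 sum between 15 and 35.
Keeping only sets containing 6.
Enumerating: {1,3,6,8,9}, {1,4,6,7,9}, {1,5,6,7,8}, {2,3,6,7,9}, {2,4,6,7,8}, {3,4,5,6,9}.

6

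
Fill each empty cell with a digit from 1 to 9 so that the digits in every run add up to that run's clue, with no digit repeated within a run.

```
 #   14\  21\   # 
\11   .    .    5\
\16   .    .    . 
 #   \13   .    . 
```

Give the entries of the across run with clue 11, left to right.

6 5

The 13 across and the 5 down share only 4, so R3C3 = 4.
R2C3 = 5 − 4 = 1 completes the 5 down.
R3C2 = 13 − 4 = 9 completes the 13 across.
No cell is forced outright now. R2C2 can only be 7 or 8 (the digits allowed by both its 16 across and its 21 down). If R2C2 = 8: that forces R1C2 = 4, after which R2C1 would have to be in {7} for the 16 across but in {5,6,8,9} for the 14 down — contradiction. So R2C2 = 7.
R1C2 = 21 − 16 = 5 completes the 21 down.
R2C1 = 16 − 8 = 8 completes the 16 across.
R1C1 = 11 − 5 = 6 completes the 11 across.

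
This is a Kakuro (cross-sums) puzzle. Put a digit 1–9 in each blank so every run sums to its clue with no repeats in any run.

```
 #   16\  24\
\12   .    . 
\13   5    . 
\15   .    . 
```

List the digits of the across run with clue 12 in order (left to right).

24 in 3 cells must be {7,8,9}.
R2C2 = 13 − 5 = 8 completes the 13 across.
Nothing is forced directly, so branch on R1C2, whose candidates are 7 or 9. If R1C2 = 7: then R1C1 would have to be in {5} for the 12 across but in {2,3,4,7,8,9} for the 16 down — contradiction. So R1C2 = 9.
R1C1 = 12 − 9 = 3 completes the 12 across.
R3C1 = 16 − 8 = 8 completes the 16 down.
R3C2 = 15 − 8 = 7 completes the 15 across.

3 9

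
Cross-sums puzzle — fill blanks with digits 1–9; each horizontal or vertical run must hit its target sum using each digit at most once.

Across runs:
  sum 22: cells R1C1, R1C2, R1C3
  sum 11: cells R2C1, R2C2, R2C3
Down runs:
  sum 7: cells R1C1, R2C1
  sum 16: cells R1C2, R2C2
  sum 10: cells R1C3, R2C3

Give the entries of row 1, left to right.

16 in 2 cells must be {7,9}.
The 11 across and the 16 down share only 7, so R2C2 = 7.
R1C2 = 16 − 7 = 9 completes the 16 down.
Nothing is forced directly, so branch on R2C1, whose candidates are 1 or 3. If R2C1 = 3: then R1C1 would have to be in {5,6,7,8} for the 22 across but in {4} for the 7 down — contradiction. So R2C1 = 1.
R1C1 = 7 − 1 = 6 completes the 7 down.
R1C3 = 22 − 15 = 7 completes the 22 across.
R2C3 = 11 − 8 = 3 completes the 11 across.

6 9 7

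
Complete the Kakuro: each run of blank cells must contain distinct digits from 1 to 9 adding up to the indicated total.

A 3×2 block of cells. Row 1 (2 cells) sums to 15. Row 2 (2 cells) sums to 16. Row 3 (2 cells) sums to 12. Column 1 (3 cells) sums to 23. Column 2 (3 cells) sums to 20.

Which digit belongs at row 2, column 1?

9

16 in 2 cells must be {7,9}; 23 in 3 cells must be {6,8,9}.
The 16 across and the 23 down share only 9, so (2,1) = 9.
(2,2) = 16 − 9 = 7 completes the 16 across.
Given what's placed, (3,1) must be 8 to fit the 12 across and 23 down.
(3,2) = 12 − 8 = 4 completes the 12 across.
(1,1) = 23 − 17 = 6 completes the 23 down.
(1,2) = 15 − 6 = 9 completes the 15 across.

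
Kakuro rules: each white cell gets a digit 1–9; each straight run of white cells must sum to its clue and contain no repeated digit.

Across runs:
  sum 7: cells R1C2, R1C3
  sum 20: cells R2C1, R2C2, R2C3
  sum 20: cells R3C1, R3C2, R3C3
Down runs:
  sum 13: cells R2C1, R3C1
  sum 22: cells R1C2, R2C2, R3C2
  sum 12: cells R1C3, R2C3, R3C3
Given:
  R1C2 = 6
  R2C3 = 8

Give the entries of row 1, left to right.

6, 1

R1C3 = 7 − 6 = 1 completes the 7 across.
R3C3 = 12 − 9 = 3 completes the 12 down.
R3C2 = 9: the only remaining digit allowed by both the 20 across and the 22 down.
R2C2 = 22 − 15 = 7 completes the 22 down.
R3C1 = 20 − 12 = 8 completes the 20 across.
R2C1 = 20 − 15 = 5 completes the 20 across.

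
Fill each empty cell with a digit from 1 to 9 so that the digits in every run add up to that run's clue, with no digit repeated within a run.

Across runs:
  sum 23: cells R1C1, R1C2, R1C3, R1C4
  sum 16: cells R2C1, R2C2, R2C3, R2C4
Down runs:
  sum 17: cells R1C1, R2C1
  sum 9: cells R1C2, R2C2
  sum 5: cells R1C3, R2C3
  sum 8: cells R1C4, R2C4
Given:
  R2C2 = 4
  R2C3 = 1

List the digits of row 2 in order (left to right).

9 4 1 2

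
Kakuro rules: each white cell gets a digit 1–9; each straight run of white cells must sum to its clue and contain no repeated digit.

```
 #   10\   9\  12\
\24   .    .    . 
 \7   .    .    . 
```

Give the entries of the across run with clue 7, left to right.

24 in 3 cells must be {7,8,9}; 7 in 3 cells must be {1,2,4}.
The 7 across and the 12 down share only 4, so R2C3 = 4.
R1C3 = 12 − 4 = 8 completes the 12 down.
Given what's placed, R1C2 must be 7 to fit the 24 across and 9 down.
R2C2 = 9 − 7 = 2 completes the 9 down.
R1C1 = 24 − 15 = 9 completes the 24 across.
R2C1 = 7 − 6 = 1 completes the 7 across.

1 2 4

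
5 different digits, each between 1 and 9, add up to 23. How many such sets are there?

11

5 distinct digits from 1–9 sum between 15 and 35.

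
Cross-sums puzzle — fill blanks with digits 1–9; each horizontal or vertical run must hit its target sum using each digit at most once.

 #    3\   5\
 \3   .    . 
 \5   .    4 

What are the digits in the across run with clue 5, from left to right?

1, 4

3 in 2 cells must be {1,2}.
R1C2 = 5 − 4 = 1 completes the 5 down.
R2C1 = 5 − 4 = 1 completes the 5 across.
R1C1 = 3 − 1 = 2 completes the 3 across.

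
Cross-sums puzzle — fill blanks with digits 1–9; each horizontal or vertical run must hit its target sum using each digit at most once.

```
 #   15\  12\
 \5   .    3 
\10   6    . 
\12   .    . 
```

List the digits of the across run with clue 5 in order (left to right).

2, 3

R1C1 = 5 − 3 = 2 completes the 5 across.
R2C2 = 10 − 6 = 4 completes the 10 across.
R3C1 = 15 − 8 = 7 completes the 15 down.
R3C2 = 12 − 7 = 5 completes the 12 across.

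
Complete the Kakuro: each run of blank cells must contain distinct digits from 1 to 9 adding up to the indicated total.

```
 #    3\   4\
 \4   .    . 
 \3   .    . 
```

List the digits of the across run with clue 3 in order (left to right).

2 1

4 in 2 cells must be {1,3}; 3 in 2 cells must be {1,2}.
The 4 across and the 3 down share only 1, so R1C1 = 1.
R1C2 = 4 − 1 = 3 completes the 4 across.
R2C1 = 3 − 1 = 2 completes the 3 down.
R2C2 = 3 − 2 = 1 completes the 3 across.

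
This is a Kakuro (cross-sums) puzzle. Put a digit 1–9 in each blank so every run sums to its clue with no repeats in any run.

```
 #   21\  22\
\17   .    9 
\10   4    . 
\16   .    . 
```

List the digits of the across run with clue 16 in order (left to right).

9 7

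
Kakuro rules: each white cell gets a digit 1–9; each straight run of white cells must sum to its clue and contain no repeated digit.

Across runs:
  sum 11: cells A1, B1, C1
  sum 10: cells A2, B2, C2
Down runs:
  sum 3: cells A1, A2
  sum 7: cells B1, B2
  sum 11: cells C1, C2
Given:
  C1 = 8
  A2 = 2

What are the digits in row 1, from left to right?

1 2 8

3 in 2 cells must be {1,2}.
A1 = 3 − 2 = 1 completes the 3 down.
B1 = 11 − 9 = 2 completes the 11 across.
B2 = 7 − 2 = 5 completes the 7 down.
C2 = 10 − 7 = 3 completes the 10 across.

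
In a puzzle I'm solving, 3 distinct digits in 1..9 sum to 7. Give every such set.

{1,2,4}

3 distinct digits from 1–9 sum between 6 and 24.
Only one set works: {1,2,4}.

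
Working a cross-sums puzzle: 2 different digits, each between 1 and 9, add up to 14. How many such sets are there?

2

2 distinct digits from 1–9 sum between 3 and 17.
Enumerating: {5,9}, {6,8}.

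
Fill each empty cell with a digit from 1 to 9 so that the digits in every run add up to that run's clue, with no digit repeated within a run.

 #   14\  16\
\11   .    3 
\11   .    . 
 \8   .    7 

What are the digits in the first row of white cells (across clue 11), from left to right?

R1C1 = 11 − 3 = 8 completes the 11 across.
R2C2 = 16 − 10 = 6 completes the 16 down.
R3C1 = 8 − 7 = 1 completes the 8 across.
R2C1 = 11 − 6 = 5 completes the 11 across.

8 3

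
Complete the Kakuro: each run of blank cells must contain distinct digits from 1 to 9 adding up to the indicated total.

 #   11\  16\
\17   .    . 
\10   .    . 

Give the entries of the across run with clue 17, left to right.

8 9

17 in 2 cells must be {8,9}; 16 in 2 cells must be {7,9}.
The 17 across and the 16 down share only 9, so R1C2 = 9.
R2C2 = 16 − 9 = 7 completes the 16 down.
R1C1 = 17 − 9 = 8 completes the 17 across.
R2C1 = 10 − 7 = 3 completes the 10 across.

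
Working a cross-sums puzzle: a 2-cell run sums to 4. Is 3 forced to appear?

Yes

The only way to make 4 from 2 distinct digits is {1,3}, which contains 3.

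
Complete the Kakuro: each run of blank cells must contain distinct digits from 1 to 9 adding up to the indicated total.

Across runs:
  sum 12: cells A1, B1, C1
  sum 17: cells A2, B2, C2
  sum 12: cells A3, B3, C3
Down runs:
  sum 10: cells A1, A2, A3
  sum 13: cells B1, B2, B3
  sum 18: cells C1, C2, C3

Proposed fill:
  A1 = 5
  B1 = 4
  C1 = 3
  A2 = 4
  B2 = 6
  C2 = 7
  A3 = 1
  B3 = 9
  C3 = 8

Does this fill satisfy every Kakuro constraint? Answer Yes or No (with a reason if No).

No — the across run A3–C3 sums to 18, not 12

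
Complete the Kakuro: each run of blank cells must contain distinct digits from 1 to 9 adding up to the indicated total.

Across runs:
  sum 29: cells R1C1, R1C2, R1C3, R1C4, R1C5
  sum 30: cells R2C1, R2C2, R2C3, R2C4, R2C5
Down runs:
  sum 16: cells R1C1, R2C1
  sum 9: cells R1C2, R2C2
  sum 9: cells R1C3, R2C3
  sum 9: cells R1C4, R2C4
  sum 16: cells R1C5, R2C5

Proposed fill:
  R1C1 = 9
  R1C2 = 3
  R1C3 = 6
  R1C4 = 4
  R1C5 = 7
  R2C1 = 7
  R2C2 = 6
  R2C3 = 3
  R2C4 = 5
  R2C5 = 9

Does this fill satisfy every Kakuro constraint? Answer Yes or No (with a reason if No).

Across: 9+3+6+4+7=29; 7+6+3+5+9=30. Down: 9+7=16; 3+6=9; 6+3=9; 4+5=9; 7+9=16. No digit repeats within any run.

Yes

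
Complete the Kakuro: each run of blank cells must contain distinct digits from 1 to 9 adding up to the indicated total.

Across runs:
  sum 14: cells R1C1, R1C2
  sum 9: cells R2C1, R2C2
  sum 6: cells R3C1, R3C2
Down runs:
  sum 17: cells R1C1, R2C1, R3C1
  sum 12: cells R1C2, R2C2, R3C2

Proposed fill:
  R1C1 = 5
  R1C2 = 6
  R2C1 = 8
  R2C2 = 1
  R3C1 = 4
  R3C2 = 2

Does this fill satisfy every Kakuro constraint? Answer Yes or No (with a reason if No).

No — the across run R1C1–R1C2 sums to 11, not 14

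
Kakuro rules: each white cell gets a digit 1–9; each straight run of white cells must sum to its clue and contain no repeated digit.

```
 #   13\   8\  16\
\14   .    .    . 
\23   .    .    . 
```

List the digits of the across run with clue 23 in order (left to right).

8 6 9

23 in 3 cells must be {6,8,9}; 16 in 2 cells must be {7,9}.
The 23 across and the 8 down share only 6, so R2C2 = 6.
Given what's placed, R2C3 must be 9 to fit the 23 across and 16 down.
R1C2 = 8 − 6 = 2 completes the 8 down.
R1C3 = 16 − 9 = 7 completes the 16 down.
R2C1 = 23 − 15 = 8 completes the 23 across.
R1C1 = 14 − 9 = 5 completes the 14 across.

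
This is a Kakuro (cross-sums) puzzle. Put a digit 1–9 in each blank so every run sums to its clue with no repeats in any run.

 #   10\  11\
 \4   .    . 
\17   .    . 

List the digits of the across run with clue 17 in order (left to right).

9 8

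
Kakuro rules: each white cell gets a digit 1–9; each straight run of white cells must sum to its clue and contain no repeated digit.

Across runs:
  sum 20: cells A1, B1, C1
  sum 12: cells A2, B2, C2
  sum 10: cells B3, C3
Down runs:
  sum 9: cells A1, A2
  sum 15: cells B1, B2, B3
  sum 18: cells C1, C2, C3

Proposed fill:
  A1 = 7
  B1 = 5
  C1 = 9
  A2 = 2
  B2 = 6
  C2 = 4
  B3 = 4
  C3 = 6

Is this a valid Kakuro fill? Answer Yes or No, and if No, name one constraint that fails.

No — the across run A1–C1 sums to 21, not 20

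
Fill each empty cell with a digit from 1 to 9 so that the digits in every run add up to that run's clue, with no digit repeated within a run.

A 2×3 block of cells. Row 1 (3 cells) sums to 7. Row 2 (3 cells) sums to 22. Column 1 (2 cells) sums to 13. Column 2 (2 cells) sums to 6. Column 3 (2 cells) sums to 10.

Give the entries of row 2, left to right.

7 in 3 cells must be {1,2,4}.
The 7 across and the 13 down share only 4, so (1,1) = 4.
(2,1) = 13 − 4 = 9 completes the 13 down.
Given what's placed, (2,2) must be 5 to fit the 22 across and 6 down.
(2,3) = 22 − 14 = 8 completes the 22 across.
(1,2) = 6 − 5 = 1 completes the 6 down.
(1,3) = 7 − 5 = 2 completes the 7 across.

9 5 8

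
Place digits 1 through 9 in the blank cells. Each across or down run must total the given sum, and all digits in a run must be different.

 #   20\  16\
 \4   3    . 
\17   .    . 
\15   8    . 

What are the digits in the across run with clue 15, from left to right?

4 in 2 cells must be {1,3}; 17 in 2 cells must be {8,9}.
R1C2 = 4 − 3 = 1 completes the 4 across.
R2C1 = 20 − 11 = 9 completes the 20 down.
R2C2 = 17 − 9 = 8 completes the 17 across.
R3C2 = 15 − 8 = 7 completes the 15 across.

8 7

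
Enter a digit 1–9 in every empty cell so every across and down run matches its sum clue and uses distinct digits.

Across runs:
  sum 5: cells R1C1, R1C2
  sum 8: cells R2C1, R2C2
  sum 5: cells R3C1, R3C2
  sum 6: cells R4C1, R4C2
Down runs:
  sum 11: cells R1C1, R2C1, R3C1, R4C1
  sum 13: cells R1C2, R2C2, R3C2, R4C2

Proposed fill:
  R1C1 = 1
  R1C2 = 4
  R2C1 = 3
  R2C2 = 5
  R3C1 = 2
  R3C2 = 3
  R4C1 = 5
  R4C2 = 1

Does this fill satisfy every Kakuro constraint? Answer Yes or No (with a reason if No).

Yes

Across: 1+4=5; 3+5=8; 2+3=5; 5+1=6. Down: 1+3+2+5=11; 4+5+3+1=13. No digit repeats within any run.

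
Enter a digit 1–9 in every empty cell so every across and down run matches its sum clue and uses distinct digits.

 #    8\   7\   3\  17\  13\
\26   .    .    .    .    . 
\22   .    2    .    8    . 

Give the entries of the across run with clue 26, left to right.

3 5 2 9 7

3 in 2 cells must be {1,2}; 17 in 2 cells must be {8,9}.
R1C2 = 7 − 2 = 5 completes the 7 down.
R1C4 = 17 − 8 = 9 completes the 17 down.
Given what's placed, R2C3 must be 1 to fit the 22 across and 3 down.
R1C3 = 3 − 1 = 2 completes the 3 down.
Nothing is forced directly, so branch on R2C1, whose candidates are 5 or 6 or 7. If R2C1 = 6: then R1C1 would have to be in {3,4,6,7} for the 26 across but in {2} for the 8 down — contradiction. If R2C1 = 7: then R1C1 would have to be in {3,4,6,7} for the 26 across but in {1} for the 8 down — contradiction. So R2C1 = 5.
R1C1 = 8 − 5 = 3 completes the 8 down.
R1C5 = 26 − 19 = 7 completes the 26 across.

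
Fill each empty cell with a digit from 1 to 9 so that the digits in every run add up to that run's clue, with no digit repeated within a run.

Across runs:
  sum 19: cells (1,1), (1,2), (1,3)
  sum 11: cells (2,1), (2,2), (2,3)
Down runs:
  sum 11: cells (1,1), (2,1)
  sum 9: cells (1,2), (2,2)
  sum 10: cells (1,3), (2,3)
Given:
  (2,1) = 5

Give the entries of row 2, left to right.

5 4 2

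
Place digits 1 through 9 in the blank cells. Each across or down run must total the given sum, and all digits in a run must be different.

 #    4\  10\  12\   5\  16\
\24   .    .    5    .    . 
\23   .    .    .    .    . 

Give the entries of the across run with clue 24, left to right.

4 in 2 cells must be {1,3}; 16 in 2 cells must be {7,9}.
R2C3 = 12 − 5 = 7 completes the 12 down.
Given what's placed, R2C5 must be 9 to fit the 23 across and 16 down.
R1C5 = 16 − 9 = 7 completes the 16 down.
Given what's placed, R2C1 must be 1 to fit the 23 across and 4 down.
R1C1 = 4 − 1 = 3 completes the 4 down.
Given what's placed, R1C4 must be 1 to fit the 24 across and 5 down.
R2C4 = 5 − 1 = 4 completes the 5 down.
R1C2 = 24 − 16 = 8 completes the 24 across.

3 8 5 1 7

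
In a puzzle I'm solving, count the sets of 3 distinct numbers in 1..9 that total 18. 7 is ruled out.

3 distinct digits from 1–9 sum between 6 and 24.
Dropping sets that contain 7.
Enumerating: {1,8,9}, {3,6,9}, {4,5,9}, {4,6,8}.

4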